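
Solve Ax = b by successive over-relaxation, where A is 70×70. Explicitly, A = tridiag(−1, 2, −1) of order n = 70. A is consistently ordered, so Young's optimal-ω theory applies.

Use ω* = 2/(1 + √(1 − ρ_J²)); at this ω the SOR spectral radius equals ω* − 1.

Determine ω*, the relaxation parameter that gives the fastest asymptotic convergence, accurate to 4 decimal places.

[ρ_J] n=70: ρ(B_J) = cos(π/(n+1)) = cos(π/71) = 0.9990.
1 − cos²(π/71) = sin²(π/71) ⇒ √(1−ρ_J²) = sin(π/71) = 0.04423.
ω* = 2/(1+0.04423) = 1.9153
At ω = 1.9153 every |λ(B_ω)| = ω−1, so ρ_SOR = 0.9153.

ω* = 1.9153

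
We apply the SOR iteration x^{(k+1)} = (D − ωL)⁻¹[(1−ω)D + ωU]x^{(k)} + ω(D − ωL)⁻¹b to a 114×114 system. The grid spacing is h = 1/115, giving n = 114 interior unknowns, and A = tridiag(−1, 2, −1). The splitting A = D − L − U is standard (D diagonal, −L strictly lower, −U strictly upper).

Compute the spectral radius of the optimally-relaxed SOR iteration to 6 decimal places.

ρ_SOR = 0.946823

½·tridiag(1,0,1) at n=114: λ_k = cos(kπ/115); max |λ| at k=1 ⇒ ρ_J = cos(π/115) ≈ 0.999627.
root = sin(π/115) = 0.0273148  (since 1−cos² = sin²).
Young: ω* = 2/(1+√(1−ρ_J²)) = 2/(1+0.0273148) = 2/1.0273148 = 1.946823.
At ω = 1.946823 every |λ(B_ω)| = ω−1, so ρ_SOR = 0.946823.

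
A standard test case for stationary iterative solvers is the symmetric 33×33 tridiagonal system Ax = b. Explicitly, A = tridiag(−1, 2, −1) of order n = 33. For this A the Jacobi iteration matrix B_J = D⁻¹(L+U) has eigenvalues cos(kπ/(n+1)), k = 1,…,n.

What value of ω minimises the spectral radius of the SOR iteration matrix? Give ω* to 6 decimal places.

ρ_J = max_k |cos(kπ/34)| = cos(π/34) = 0.995734
root = sin(π/34) = 0.0922684  (since 1−cos² = sin²).
ω* = 2 / (1 + 0.0922684) = 2 / 1.0922684 ≈ 1.831052.
[ρ_SOR] ω* − 1 = 0.831052.

ω* = 1.831052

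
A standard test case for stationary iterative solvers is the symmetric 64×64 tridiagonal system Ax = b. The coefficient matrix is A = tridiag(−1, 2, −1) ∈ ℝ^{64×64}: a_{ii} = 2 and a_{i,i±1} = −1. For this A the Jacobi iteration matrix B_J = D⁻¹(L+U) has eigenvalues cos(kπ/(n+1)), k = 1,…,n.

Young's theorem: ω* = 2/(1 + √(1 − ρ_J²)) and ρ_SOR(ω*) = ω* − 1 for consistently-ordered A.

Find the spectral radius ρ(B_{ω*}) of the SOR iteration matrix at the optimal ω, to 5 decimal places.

n=64: λ(B_J) = 1 − λ(A)/2 = cos(kπ/65); k=1 gives ρ_J = 0.99883.
root = sin(π/65) = 0.048313  (since 1−cos² = sin²).
Young: ω* = 2/(1+√(1−ρ_J²)) = 2/(1+0.048313) = 2/1.048313 = 1.90783.
[ρ_SOR] ω* − 1 = 0.90783.

ρ_SOR = 0.90783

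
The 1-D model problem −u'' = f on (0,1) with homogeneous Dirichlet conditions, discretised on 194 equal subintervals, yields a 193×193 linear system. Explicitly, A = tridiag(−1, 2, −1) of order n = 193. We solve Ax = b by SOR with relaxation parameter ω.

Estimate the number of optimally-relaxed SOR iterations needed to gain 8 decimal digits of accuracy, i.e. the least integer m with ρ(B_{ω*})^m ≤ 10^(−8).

[ρ_J] n=193: ρ(B_J) = cos(π/(n+1)) = cos(π/194) = 0.9998689.
√(1−ρ_J²) simplifies to sin(π/194) = 0.0161931.
ω* = 2 / (1 + 0.0161931) = 2 / 1.0161931 ≈ 1.9681299.
At ω = 1.9681299 every |λ(B_ω)| = ω−1, so ρ_SOR = 0.9681299.
m ≥ 8·ln10 / (−ln 0.9681299) = 568.733; smallest integer m = 569.

m = 569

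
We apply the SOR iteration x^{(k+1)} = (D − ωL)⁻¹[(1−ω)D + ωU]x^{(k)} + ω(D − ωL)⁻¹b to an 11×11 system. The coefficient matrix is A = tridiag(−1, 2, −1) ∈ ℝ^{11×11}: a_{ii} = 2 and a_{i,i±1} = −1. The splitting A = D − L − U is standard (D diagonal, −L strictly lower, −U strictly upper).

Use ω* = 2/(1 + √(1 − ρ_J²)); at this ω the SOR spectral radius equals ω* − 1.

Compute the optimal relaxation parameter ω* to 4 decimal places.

ω* = 1.5888

½·tridiag(1,0,1) at n=11: λ_k = cos(kπ/12); max |λ| at k=1 ⇒ ρ_J = cos(π/12) ≈ 0.9659.
√(1−ρ_J²) = |sin(π/12)| = 0.25882
So ω* = 2/1.25882 = 1.5888 (Young).
At ω = 1.5888 every |λ(B_ω)| = ω−1, so ρ_SOR = 0.5888.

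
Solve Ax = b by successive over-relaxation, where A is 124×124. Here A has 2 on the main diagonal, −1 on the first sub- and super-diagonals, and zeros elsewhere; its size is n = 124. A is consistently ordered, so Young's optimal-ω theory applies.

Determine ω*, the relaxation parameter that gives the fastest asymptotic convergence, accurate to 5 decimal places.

ω* = 1.95097

With n=124, ρ(Jacobi) = cos(π/125) = 0.99968.
√(1 − cos²(π/125)) = sin(π/125) ≈ 0.025130.
So ω* = 2/1.025130 = 1.95097 (Young).
[ρ_SOR] ω* − 1 = 0.95097.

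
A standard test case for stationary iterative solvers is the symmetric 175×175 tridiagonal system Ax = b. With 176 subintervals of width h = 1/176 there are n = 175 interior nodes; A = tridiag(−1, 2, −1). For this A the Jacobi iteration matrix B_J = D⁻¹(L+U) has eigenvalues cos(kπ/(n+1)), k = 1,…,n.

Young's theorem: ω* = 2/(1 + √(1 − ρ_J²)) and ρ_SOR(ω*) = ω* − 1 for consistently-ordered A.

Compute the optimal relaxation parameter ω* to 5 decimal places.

ω* = 1.96493

ρ_J = max_k |cos(kπ/176)| = cos(π/176) = 0.99984
√(1 − cos²(π/176)) = sin(π/176) ≈ 0.017849.
ω* = 2/(1+0.017849) = 1.96493
ρ_SOR = ω* − 1 = 1.96493 − 1 = 0.96493.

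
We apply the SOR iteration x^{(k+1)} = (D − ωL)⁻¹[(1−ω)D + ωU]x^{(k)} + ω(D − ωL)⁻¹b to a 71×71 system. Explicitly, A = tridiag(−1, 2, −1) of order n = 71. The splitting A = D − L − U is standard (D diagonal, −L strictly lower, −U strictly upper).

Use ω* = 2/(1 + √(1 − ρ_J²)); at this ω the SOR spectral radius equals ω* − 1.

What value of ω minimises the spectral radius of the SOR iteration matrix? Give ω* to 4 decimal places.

n=71: λ(B_J) = 1 − λ(A)/2 = cos(kπ/72); k=1 gives ρ_J = 0.9990.
√(1 − cos²(π/72)) = sin(π/72) ≈ 0.04362.
[ω*] 2 ÷ (1 + 0.04362) = 2 ÷ 1.04362 = 1.9164.
ρ_SOR = ω* − 1 = 1.9164 − 1 = 0.9164.

ω* = 1.9164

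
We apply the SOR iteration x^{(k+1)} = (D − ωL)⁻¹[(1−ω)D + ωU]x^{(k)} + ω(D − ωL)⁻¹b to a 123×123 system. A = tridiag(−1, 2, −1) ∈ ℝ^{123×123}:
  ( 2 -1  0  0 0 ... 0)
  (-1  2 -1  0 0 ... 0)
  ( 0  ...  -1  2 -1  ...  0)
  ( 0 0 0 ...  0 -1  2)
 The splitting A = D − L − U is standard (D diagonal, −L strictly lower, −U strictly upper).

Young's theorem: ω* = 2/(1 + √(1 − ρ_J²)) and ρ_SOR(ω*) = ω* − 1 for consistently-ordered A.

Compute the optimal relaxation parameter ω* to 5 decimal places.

½·tridiag(1,0,1) at n=123: λ_k = cos(kπ/124); max |λ| at k=1 ⇒ ρ_J = cos(π/124) ≈ 0.99968.
√(1 − cos²(π/124)) = sin(π/124) ≈ 0.025333.
ω* = 2/(1+0.025333) = 1.95059
[ρ_SOR] ω* − 1 = 0.95059.

ω* = 1.95059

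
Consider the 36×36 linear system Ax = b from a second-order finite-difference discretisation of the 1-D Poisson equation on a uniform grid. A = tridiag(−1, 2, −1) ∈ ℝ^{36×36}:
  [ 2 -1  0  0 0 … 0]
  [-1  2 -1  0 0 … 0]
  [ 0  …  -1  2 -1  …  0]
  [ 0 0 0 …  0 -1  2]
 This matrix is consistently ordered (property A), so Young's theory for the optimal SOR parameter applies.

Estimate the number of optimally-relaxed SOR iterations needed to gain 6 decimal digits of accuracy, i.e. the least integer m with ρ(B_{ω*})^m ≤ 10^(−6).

m = 82

½·tridiag(1,0,1) at n=36: λ_k = cos(kπ/37); max |λ| at k=1 ⇒ ρ_J = cos(π/37) ≈ 0.9963975.
√(1−ρ_J²) simplifies to sin(π/37) = 0.0848059.
ω* = 2/(1 + 0.0848059) = 2/1.0848059 = 1.8436478.
ρ(B_{ω*}) = ω*−1 = 0.8436478
m ≥ 6·ln10 / (−ln 0.8436478) = 81.258; smallest integer m = 82.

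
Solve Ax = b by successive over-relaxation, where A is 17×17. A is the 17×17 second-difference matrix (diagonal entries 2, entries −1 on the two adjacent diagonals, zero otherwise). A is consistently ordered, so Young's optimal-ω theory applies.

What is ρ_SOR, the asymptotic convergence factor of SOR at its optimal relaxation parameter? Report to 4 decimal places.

ρ_SOR = 0.7041

spectrum of D⁻¹(L+U) = {cos(kπ/18) : 1≤k≤17}; ρ_J = cos(π/18) = 0.9848.
root = sin(π/18) = 0.17365  (since 1−cos² = sin²).
ω* = 2/(1+0.17365) = 1.7041
and ρ(B_{ω*}) = 1.7041 − 1 = 0.7041.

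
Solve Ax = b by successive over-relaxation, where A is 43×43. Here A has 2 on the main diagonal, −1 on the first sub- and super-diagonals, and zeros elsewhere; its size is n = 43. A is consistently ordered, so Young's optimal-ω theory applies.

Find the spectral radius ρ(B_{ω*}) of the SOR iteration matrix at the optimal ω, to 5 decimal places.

n=43: λ(B_J) = 1 − λ(A)/2 = cos(kπ/44); k=1 gives ρ_J = 0.99745.
root = sin(π/44) = 0.071339  (since 1−cos² = sin²).
So ω* = 2/1.071339 = 1.86682 (Young).
ρ_SOR = ω* − 1 ≈ 0.86682.

ρ_SOR = 0.86682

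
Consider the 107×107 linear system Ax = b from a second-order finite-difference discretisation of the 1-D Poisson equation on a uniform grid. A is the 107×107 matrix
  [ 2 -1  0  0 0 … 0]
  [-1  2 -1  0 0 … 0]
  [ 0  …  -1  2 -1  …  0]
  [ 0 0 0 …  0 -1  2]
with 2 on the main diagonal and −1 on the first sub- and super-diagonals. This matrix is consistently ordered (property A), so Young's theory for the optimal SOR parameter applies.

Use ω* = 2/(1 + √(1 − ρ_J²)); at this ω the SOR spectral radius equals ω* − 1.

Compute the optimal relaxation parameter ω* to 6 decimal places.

ω* = 1.943475

n=107: λ(B_J) = 1 − λ(A)/2 = cos(kπ/108); k=1 gives ρ_J = 0.999577.
root = sin(π/108) = 0.0290847  (since 1−cos² = sin²).
[ω*] 2 ÷ (1 + 0.0290847) = 2 ÷ 1.0290847 = 1.943475.
ρ(B_{ω*}) = ω*−1 = 0.943475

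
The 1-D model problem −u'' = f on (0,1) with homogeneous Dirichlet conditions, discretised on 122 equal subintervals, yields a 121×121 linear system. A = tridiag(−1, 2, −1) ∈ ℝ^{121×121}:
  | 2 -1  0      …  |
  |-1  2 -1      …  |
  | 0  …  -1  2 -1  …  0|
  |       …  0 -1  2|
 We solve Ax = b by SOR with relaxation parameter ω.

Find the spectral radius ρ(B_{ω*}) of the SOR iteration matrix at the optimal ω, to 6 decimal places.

ρ_SOR = 0.949797

spectrum of D⁻¹(L+U) = {cos(kπ/122) : 1≤k≤121}; ρ_J = cos(π/122) = 0.999668.
√(1−ρ_J²) = |sin(π/122)| = 0.0257479
Then 2/(1+√(1−ρ_J²)) = 2/(1+0.0257479); ω* = 2/1.0257479 = 1.949797.
ρ_SOR = ω* − 1 = 1.949797 − 1 = 0.949797.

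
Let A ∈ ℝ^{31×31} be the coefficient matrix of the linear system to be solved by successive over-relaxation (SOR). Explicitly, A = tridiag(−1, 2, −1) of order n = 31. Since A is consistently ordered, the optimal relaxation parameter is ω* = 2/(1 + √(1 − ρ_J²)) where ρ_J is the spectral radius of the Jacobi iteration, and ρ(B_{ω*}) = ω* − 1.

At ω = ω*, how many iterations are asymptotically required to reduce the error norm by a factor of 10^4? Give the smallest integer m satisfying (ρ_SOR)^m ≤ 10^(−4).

[ρ_J] n=31: ρ(B_J) = cos(π/(n+1)) = cos(π/32) = 0.9951847.
1 − cos²(π/32) = sin²(π/32) ⇒ √(1−ρ_J²) = sin(π/32) = 0.0980171.
ω* = 2 / (1 + 0.0980171) = 2 / 1.0980171 ≈ 1.8214653.
At ω = 1.8214653 every |λ(B_ω)| = ω−1, so ρ_SOR = 0.8214653.
ρ_SOR^m ≤ 10^(−4) ⇔ m ≥ 4·ln10/(−ln 0.8214653) = 9.21034/0.196666 = 46.832; m = ⌈46.832⌉ = 47.

m = 47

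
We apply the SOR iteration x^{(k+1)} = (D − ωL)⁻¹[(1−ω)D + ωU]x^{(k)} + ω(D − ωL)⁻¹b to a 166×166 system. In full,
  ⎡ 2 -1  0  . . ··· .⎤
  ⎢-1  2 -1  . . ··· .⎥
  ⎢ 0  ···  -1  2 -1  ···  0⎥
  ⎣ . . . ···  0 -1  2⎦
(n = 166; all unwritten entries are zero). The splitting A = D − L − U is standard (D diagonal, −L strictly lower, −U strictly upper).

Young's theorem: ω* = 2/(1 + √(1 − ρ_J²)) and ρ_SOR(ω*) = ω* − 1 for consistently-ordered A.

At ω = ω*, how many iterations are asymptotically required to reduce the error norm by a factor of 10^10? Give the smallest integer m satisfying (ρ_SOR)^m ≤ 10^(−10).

m = 612

B_J for the 166×166 system has eigenvalues cos(kπ/167); ρ_J = cos(π/167) = 0.9998231.
√(1 − cos²(π/167)) = sin(π/167) ≈ 0.0188108.
Then 2/(1+√(1−ρ_J²)) = 2/(1+0.0188108); ω* = 2/1.0188108 = 1.9630730.
ρ_SOR = ω* − 1 = 1.9630730 − 1 = 0.9630730.
10·ln10 = 23.0259; −ln(0.9630730) = 0.0376261; m = ⌈23.0259/0.0376261⌉ = ⌈611.966⌉ = 612.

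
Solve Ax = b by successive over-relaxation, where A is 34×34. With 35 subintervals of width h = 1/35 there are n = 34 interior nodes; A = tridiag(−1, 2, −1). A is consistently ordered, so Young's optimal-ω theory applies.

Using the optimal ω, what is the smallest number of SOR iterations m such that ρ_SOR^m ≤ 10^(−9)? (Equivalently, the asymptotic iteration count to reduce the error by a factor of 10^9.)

ρ_J = max_k |cos(kπ/35)| = cos(π/35) = 0.9959743
√(1−ρ_J²) = |sin(π/35)| = 0.0896393
Young: ω* = 2/(1+√(1−ρ_J²)) = 2/(1+0.0896393) = 2/1.0896393 = 1.8354698.
and ρ(B_{ω*}) = 1.8354698 − 1 = 0.8354698.
For 9 digits: m = 9·ln10 / (−ln 0.8354698) = 20.7233/0.179761 = 115.283; round up → m = 116.

m = 116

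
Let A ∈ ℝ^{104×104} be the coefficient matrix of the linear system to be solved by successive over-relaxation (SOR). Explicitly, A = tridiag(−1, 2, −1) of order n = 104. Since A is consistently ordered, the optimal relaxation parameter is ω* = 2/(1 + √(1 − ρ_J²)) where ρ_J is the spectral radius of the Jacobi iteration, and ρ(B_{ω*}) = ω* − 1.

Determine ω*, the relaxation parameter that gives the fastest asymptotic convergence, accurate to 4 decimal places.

ω* = 1.9419

B_J for the 104×104 system has eigenvalues cos(kπ/105); ρ_J = cos(π/105) = 0.9996.
1 − cos²(π/105) = sin²(π/105) ⇒ √(1−ρ_J²) = sin(π/105) = 0.02992.
Then 2/(1+√(1−ρ_J²)) = 2/(1+0.02992); ω* = 2/1.02992 = 1.9419.
ρ_SOR = ω* − 1 = 1.9419 − 1 = 0.9419.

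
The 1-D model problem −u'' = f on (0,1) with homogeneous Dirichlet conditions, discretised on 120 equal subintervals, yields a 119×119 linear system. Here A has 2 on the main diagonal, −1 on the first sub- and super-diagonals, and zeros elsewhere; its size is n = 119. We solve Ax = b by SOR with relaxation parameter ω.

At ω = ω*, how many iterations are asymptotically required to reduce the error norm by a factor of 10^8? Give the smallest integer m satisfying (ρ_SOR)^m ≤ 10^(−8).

m = 352

[ρ_J] n=119: ρ(B_J) = cos(π/(n+1)) = cos(π/120) = 0.9996573.
√(1 − cos²(π/120)) = sin(π/120) ≈ 0.0261769.
ω* = 2 / (1 + 0.0261769) = 2 / 1.0261769 ≈ 1.9489817.
and ρ(B_{ω*}) = 1.9489817 − 1 = 0.9489817.
m ≥ 8·ln10 / (−ln 0.9489817) = 351.770; smallest integer m = 352.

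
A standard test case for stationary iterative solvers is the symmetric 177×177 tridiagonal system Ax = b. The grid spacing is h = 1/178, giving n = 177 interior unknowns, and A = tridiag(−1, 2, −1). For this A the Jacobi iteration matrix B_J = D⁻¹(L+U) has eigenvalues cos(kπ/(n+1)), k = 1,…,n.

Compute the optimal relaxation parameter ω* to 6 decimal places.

ω* = 1.965315

½·tridiag(1,0,1) at n=177: λ_k = cos(kπ/178); max |λ| at k=1 ⇒ ρ_J = cos(π/178) ≈ 0.999844.
√(1−ρ_J²) = |sin(π/178)| = 0.0176485
[ω*] 2 ÷ (1 + 0.0176485) = 2 ÷ 1.0176485 = 1.965315.
ρ_SOR = ω* − 1 ≈ 0.965315.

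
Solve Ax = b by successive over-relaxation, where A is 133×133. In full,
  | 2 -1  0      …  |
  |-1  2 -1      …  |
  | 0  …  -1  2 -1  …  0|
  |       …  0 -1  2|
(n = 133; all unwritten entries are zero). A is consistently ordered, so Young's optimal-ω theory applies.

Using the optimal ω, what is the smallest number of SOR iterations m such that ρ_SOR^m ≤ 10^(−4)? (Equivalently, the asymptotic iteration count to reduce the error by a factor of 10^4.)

m = 197

B_J for the 133×133 system has eigenvalues cos(kπ/134); ρ_J = cos(π/134) = 0.9997252.
root = sin(π/134) = 0.0234426  (since 1−cos² = sin²).
Then 2/(1+√(1−ρ_J²)) = 2/(1+0.0234426); ω* = 2/1.0234426 = 1.9541887.
ρ_SOR = ω* − 1 = 1.9541887 − 1 = 0.9541887.
m ≥ 4·ln10 / (−ln 0.9541887) = 196.408; smallest integer m = 197.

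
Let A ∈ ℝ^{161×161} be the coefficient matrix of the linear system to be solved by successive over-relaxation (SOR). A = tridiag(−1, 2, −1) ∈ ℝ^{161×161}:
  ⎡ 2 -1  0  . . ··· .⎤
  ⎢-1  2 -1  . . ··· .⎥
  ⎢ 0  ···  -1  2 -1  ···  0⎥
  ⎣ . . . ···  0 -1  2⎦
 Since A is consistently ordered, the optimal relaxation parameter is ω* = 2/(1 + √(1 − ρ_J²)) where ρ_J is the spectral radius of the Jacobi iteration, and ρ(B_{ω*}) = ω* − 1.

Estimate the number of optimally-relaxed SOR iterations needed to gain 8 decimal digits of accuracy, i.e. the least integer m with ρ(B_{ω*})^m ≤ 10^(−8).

½·tridiag(1,0,1) at n=161: λ_k = cos(kπ/162); max |λ| at k=1 ⇒ ρ_J = cos(π/162) ≈ 0.9998120.
√(1−ρ_J²) simplifies to sin(π/162) = 0.0193913.
ω* = 2/(1 + 0.0193913) = 2/1.0193913 = 1.9619551.
At ω = 1.9619551 every |λ(B_ω)| = ω−1, so ρ_SOR = 0.9619551.
m ≥ 8·ln10 / (−ln 0.9619551) = 474.913; smallest integer m = 475.

m = 475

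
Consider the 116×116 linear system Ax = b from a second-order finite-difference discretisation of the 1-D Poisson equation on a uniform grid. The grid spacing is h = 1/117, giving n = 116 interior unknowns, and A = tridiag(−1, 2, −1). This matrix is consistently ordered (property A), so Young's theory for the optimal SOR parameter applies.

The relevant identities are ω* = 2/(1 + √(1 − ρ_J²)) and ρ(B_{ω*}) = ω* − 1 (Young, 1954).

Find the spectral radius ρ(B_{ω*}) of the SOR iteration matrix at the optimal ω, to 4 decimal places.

ρ_SOR = 0.9477

B_J for the 116×116 system has eigenvalues cos(kπ/117); ρ_J = cos(π/117) = 0.9996.
√(1−ρ_J²) = |sin(π/117)| = 0.02685
So ω* = 2/1.02685 = 1.9477 (Young).
ρ(B_{ω*}) = ω*−1 = 0.9477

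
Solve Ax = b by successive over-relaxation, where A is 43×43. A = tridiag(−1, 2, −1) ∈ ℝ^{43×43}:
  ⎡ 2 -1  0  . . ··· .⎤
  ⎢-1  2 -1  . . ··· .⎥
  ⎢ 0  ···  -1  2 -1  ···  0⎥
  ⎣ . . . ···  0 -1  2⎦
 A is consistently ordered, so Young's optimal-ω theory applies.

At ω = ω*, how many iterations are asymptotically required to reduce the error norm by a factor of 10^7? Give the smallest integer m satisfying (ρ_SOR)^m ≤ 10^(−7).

m = 113

ρ_J = max_k |cos(kπ/44)| = cos(π/44) = 0.9974521
√(1−ρ_J²) simplifies to sin(π/44) = 0.0713392.
So ω* = 2/1.0713392 = 1.8668224 (Young).
ρ(B_{ω*}) = ω*−1 = 0.8668224
(0.8668224)^m ≤ 10^{−7}  ⇒  m·ln(0.8668224) ≤ −7·ln10  ⇒  m ≥ 112.776  ⇒  m = 113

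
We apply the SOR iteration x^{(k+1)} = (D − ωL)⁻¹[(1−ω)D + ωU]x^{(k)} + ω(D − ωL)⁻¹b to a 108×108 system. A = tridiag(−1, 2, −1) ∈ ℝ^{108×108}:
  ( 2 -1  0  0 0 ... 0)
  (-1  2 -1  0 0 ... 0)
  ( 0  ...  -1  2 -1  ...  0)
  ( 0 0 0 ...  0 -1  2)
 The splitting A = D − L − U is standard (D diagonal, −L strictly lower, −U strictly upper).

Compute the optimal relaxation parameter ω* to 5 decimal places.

ω* = 1.94398

With n=108, ρ(Jacobi) = cos(π/109) = 0.99958.
√(1 − cos²(π/109)) = sin(π/109) ≈ 0.028818.
Then 2/(1+√(1−ρ_J²)) = 2/(1+0.028818); ω* = 2/1.028818 = 1.94398.
and ρ(B_{ω*}) = 1.94398 − 1 = 0.94398.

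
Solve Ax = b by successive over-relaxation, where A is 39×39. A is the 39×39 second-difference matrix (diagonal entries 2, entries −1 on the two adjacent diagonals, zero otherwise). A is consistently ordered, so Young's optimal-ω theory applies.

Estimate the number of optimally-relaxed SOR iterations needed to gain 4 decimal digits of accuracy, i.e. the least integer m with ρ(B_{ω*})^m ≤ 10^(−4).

m = 59

B_J for the 39×39 system has eigenvalues cos(kπ/40); ρ_J = cos(π/40) = 0.9969173.
1 − cos²(π/40) = sin²(π/40) ⇒ √(1−ρ_J²) = sin(π/40) = 0.0784591.
ω* = 2/(1+0.0784591) = 1.8544978
and ρ(B_{ω*}) = 1.8544978 − 1 = 0.8544978.
(0.8544978)^m ≤ 10^{−4}  ⇒  m·ln(0.8544978) ≤ −4·ln10  ⇒  m ≥ 58.575  ⇒  m = 59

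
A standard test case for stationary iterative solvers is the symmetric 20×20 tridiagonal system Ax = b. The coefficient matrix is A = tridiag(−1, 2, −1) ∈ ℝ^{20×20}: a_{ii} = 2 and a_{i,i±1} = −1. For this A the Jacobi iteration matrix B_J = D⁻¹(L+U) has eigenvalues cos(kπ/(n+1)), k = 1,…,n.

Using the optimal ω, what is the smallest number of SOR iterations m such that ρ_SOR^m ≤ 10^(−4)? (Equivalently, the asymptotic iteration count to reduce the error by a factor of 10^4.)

m = 31

[ρ_J] n=20: ρ(B_J) = cos(π/(n+1)) = cos(π/21) = 0.9888308.
1 − cos²(π/21) = sin²(π/21) ⇒ √(1−ρ_J²) = sin(π/21) = 0.1490423.
ω* = 2/(1 + 0.1490423) = 2/1.1490423 = 1.7405800.
At ω = 1.7405800 every |λ(B_ω)| = ω−1, so ρ_SOR = 0.7405800.
4·ln10 = 9.21034; −ln(0.7405800) = 0.300322; m = ⌈9.21034/0.300322⌉ = ⌈30.668⌉ = 31.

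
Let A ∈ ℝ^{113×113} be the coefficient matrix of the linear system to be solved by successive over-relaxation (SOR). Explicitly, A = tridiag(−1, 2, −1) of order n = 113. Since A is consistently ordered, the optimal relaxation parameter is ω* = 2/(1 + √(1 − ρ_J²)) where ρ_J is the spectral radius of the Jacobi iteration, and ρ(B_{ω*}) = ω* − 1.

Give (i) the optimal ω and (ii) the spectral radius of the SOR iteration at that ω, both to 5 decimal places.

ω* = 1.94637, ρ_SOR = 0.94637

n=113: λ(B_J) = 1 − λ(A)/2 = cos(kπ/114); k=1 gives ρ_J = 0.99962.
√(1−ρ_J²) simplifies to sin(π/114) = 0.027554.
So ω* = 2/1.027554 = 1.94637 (Young).
ρ(B_{ω*}) = ω*−1 = 0.94637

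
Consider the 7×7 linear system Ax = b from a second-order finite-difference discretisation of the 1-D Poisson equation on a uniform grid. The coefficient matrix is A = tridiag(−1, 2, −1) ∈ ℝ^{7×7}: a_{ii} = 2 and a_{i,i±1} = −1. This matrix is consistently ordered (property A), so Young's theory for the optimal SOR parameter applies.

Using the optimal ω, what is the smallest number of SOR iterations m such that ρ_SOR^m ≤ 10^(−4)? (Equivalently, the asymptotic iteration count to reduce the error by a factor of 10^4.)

B_J for the 7×7 system has eigenvalues cos(kπ/8); ρ_J = cos(π/8) = 0.9238795.
√(1 − cos²(π/8)) = sin(π/8) ≈ 0.3826834.
Young: ω* = 2/(1+√(1−ρ_J²)) = 2/(1+0.3826834) = 2/1.3826834 = 1.4464627.
Hence ρ(B_{ω*}) = 1.4464627 − 1 = 0.4464627.
Need (0.4464627)^m ≤ 10^(−4): m ≥ 4·ln10/|ln 0.4464627| = 9.21034/0.806399 = 11.422 ⇒ m = 12.

m = 12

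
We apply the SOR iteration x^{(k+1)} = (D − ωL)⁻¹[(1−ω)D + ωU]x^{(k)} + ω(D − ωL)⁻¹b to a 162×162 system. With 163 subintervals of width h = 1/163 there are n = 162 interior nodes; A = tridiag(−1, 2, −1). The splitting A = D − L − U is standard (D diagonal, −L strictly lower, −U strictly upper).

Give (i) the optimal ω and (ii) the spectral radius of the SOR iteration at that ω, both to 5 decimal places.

ρ_J = max_k |cos(kπ/163)| = cos(π/163) = 0.99981
√(1−ρ_J²) = |sin(π/163)| = 0.019272
ω* = 2/(1+0.019272) = 1.96218
[ρ_SOR] ω* − 1 = 0.96218.

ω* = 1.96218, ρ_SOR = 0.96218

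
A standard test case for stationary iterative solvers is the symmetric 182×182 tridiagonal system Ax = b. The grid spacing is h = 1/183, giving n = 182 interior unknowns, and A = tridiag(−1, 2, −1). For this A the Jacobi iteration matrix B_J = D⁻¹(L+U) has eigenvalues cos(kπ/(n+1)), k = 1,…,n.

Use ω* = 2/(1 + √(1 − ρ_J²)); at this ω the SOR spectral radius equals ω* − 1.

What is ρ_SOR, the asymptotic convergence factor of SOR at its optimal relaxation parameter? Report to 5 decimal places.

ρ_SOR = 0.96625

ρ_J = max_k |cos(kπ/183)| = cos(π/183) = 0.99985
1 − cos²(π/183) = sin²(π/183) ⇒ √(1−ρ_J²) = sin(π/183) = 0.017166.
ω* = 2/(1 + 0.017166) = 2/1.017166 = 1.96625.
ρ_SOR = ω* − 1 = 1.96625 − 1 = 0.96625.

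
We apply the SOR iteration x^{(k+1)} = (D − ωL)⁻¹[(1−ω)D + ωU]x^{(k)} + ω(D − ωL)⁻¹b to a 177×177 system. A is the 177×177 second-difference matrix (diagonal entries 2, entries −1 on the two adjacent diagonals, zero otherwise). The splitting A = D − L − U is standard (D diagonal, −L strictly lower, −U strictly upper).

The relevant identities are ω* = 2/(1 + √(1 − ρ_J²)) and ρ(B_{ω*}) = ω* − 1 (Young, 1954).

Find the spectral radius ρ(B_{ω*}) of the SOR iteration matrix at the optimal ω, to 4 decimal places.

ρ_SOR = 0.9653

spectrum of D⁻¹(L+U) = {cos(kπ/178) : 1≤k≤177}; ρ_J = cos(π/178) = 0.9998.
1 − cos²(π/178) = sin²(π/178) ⇒ √(1−ρ_J²) = sin(π/178) = 0.01765.
[ω*] 2 ÷ (1 + 0.01765) = 2 ÷ 1.01765 = 1.9653.
ρ_SOR = ω* − 1 ≈ 0.9653.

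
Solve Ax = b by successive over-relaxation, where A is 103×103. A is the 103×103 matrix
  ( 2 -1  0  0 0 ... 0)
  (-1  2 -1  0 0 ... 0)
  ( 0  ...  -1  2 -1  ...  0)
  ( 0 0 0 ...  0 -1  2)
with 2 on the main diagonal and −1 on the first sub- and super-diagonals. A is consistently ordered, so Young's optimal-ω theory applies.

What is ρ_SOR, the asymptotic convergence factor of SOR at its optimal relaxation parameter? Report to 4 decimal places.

ρ_SOR = 0.9414

½·tridiag(1,0,1) at n=103: λ_k = cos(kπ/104); max |λ| at k=1 ⇒ ρ_J = cos(π/104) ≈ 0.9995.
√(1−ρ_J²) = |sin(π/104)| = 0.03020
ω* = 2/(1+0.03020) = 1.9414
ρ_SOR = ω* − 1 ≈ 0.9414.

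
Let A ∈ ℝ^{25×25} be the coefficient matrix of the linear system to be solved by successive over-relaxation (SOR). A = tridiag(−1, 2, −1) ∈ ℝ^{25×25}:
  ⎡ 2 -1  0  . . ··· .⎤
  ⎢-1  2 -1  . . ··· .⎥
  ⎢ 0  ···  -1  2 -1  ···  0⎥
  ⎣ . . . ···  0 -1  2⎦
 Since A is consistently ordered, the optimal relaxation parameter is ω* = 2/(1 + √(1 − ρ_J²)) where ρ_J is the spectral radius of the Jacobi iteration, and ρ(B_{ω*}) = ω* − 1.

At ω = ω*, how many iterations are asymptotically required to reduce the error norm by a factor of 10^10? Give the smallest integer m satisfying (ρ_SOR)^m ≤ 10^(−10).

m = 96

ρ_J = max_k |cos(kπ/26)| = cos(π/26) = 0.9927089
1 − cos²(π/26) = sin²(π/26) ⇒ √(1−ρ_J²) = sin(π/26) = 0.1205367.
ω* = 2/(1+0.1205367) = 1.7848590
Hence ρ(B_{ω*}) = 1.7848590 − 1 = 0.7848590.
10·ln10 = 23.0259; −ln(0.7848590) = 0.242251; m = ⌈23.0259/0.242251⌉ = ⌈95.050⌉ = 96.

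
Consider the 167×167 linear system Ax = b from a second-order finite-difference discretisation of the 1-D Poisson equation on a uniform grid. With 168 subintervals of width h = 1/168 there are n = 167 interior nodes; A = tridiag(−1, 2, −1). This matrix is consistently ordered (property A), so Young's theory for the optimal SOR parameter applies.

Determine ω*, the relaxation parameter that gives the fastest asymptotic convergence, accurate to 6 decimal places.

[ρ_J] n=167: ρ(B_J) = cos(π/(n+1)) = cos(π/168) = 0.999825.
√(1−ρ_J²) simplifies to sin(π/168) = 0.0186989.
[ω*] 2 ÷ (1 + 0.0186989) = 2 ÷ 1.0186989 = 1.963289.
At ω = 1.963289 every |λ(B_ω)| = ω−1, so ρ_SOR = 0.963289.

ω* = 1.963289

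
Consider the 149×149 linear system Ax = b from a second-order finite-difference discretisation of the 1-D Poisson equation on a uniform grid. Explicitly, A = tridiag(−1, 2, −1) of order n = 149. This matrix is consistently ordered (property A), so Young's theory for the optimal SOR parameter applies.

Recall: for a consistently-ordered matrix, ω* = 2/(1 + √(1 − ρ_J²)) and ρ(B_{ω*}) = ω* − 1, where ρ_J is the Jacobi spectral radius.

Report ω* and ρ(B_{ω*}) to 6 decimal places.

spectrum of D⁻¹(L+U) = {cos(kπ/150) : 1≤k≤149}; ρ_J = cos(π/150) = 0.999781.
√(1−ρ_J²) = |sin(π/150)| = 0.0209424
Young: ω* = 2/(1+√(1−ρ_J²)) = 2/(1+0.0209424) = 2/1.0209424 = 1.958974.
ρ_SOR = ω* − 1 = 1.958974 − 1 = 0.958974.

ω* = 1.958974, ρ_SOR = 0.958974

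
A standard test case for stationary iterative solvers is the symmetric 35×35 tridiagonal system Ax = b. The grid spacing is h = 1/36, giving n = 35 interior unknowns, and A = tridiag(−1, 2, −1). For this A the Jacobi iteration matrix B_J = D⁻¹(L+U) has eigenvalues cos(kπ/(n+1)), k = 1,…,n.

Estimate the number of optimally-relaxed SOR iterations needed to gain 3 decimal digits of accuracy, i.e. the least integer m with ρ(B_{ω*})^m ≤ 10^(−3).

B_J for the 35×35 system has eigenvalues cos(kπ/36); ρ_J = cos(π/36) = 0.9961947.
root = sin(π/36) = 0.0871557  (since 1−cos² = sin²).
[ω*] 2 ÷ (1 + 0.0871557) = 2 ÷ 1.0871557 = 1.8396629.
ρ_SOR = ω* − 1 = 1.8396629 − 1 = 0.8396629.
Need (0.8396629)^m ≤ 10^(−3): m ≥ 3·ln10/|ln 0.8396629| = 6.90776/0.174755 = 39.528 ⇒ m = 40.

m = 40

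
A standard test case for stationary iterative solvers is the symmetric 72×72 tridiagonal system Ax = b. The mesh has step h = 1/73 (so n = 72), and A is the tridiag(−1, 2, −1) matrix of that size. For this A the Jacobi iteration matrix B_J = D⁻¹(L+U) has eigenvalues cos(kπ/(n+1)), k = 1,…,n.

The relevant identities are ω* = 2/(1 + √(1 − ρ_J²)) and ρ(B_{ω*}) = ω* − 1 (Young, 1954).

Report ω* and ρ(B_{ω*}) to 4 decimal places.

½·tridiag(1,0,1) at n=72: λ_k = cos(kπ/73); max |λ| at k=1 ⇒ ρ_J = cos(π/73) ≈ 0.9991.
√(1 − cos²(π/73)) = sin(π/73) ≈ 0.04302.
ω* = 2/(1+0.04302) = 1.9175
Hence ρ(B_{ω*}) = 1.9175 − 1 = 0.9175.

ω* = 1.9175, ρ_SOR = 0.9175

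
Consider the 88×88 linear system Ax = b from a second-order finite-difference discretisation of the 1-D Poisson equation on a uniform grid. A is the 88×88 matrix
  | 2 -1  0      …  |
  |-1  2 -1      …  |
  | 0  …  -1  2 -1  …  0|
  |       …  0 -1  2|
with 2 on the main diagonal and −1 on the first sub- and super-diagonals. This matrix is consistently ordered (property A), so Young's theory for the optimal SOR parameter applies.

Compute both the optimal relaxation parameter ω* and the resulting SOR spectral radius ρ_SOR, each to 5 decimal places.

With n=88, ρ(Jacobi) = cos(π/89) = 0.99938.
√(1−ρ_J²) = |sin(π/89)| = 0.035291
ω* = 2/(1+0.035291) = 1.93182
[ρ_SOR] ω* − 1 = 0.93182.

ω* = 1.93182, ρ_SOR = 0.93182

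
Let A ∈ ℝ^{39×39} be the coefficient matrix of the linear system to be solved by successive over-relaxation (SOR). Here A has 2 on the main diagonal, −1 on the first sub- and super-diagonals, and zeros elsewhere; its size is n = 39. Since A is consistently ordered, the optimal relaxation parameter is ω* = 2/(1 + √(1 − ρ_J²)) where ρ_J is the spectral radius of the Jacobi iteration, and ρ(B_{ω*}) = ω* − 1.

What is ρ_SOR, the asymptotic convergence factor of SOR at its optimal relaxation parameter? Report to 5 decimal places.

B_J for the 39×39 system has eigenvalues cos(kπ/40); ρ_J = cos(π/40) = 0.99692.
√(1−ρ_J²) = |sin(π/40)| = 0.078459
ω* = 2/(1 + 0.078459) = 2/1.078459 = 1.85450.
[ρ_SOR] ω* − 1 = 0.85450.

ρ_SOR = 0.85450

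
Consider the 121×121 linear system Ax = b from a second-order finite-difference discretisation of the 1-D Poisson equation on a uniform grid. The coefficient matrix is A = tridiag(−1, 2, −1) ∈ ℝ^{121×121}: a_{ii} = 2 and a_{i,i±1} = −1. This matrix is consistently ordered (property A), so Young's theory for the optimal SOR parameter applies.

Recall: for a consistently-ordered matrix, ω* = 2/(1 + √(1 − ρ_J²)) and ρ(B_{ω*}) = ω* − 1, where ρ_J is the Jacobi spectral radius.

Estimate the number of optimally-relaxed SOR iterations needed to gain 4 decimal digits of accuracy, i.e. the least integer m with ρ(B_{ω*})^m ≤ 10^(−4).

m = 179

With n=121, ρ(Jacobi) = cos(π/122) = 0.9996685.
root = sin(π/122) = 0.0257479  (since 1−cos² = sin²).
ω* = 2/(1+0.0257479) = 1.9497968
ρ(B_{ω*}) = ω*−1 = 0.9497968
ρ_SOR^m ≤ 10^(−4) ⇔ m ≥ 4·ln10/(−ln 0.9497968) = 9.21034/0.0515072 = 178.817; m = ⌈178.817⌉ = 179.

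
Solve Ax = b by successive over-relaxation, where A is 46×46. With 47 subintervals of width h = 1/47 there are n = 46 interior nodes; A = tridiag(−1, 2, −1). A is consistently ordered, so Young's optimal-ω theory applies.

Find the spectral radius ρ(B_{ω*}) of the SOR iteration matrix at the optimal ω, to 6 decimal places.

spectrum of D⁻¹(L+U) = {cos(kπ/47) : 1≤k≤46}; ρ_J = cos(π/47) = 0.997767.
1 − cos²(π/47) = sin²(π/47) ⇒ √(1−ρ_J²) = sin(π/47) = 0.0667926.
Young: ω* = 2/(1+√(1−ρ_J²)) = 2/(1+0.0667926) = 2/1.0667926 = 1.874779.
At ω = 1.874779 every |λ(B_ω)| = ω−1, so ρ_SOR = 0.874779.

ρ_SOR = 0.874779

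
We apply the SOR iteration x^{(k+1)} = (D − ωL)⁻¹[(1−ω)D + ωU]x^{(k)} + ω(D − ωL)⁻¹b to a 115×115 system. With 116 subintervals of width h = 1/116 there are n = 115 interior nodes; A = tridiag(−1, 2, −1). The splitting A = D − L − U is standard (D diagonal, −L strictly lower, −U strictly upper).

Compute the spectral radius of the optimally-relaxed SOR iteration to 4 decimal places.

ρ_SOR = 0.9473

B_J for the 115×115 system has eigenvalues cos(kπ/116); ρ_J = cos(π/116) = 0.9996.
√(1−ρ_J²) simplifies to sin(π/116) = 0.02708.
Young: ω* = 2/(1+√(1−ρ_J²)) = 2/(1+0.02708) = 2/1.02708 = 1.9473.
At ω = 1.9473 every |λ(B_ω)| = ω−1, so ρ_SOR = 0.9473.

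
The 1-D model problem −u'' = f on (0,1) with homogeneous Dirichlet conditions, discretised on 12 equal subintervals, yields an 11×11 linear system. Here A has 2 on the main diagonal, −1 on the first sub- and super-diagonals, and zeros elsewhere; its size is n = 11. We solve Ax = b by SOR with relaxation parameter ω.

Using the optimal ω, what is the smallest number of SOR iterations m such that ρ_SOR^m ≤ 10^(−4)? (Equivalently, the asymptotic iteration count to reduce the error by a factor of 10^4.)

m = 18

[ρ_J] n=11: ρ(B_J) = cos(π/(n+1)) = cos(π/12) = 0.9659258.
√(1−ρ_J²) = |sin(π/12)| = 0.2588190
[ω*] 2 ÷ (1 + 0.2588190) = 2 ÷ 1.2588190 = 1.5887908.
ρ(B_{ω*}) = ω*−1 = 0.5887908
For 4 digits: m = 4·ln10 / (−ln 0.5887908) = 9.21034/0.529684 = 17.388; round up → m = 18.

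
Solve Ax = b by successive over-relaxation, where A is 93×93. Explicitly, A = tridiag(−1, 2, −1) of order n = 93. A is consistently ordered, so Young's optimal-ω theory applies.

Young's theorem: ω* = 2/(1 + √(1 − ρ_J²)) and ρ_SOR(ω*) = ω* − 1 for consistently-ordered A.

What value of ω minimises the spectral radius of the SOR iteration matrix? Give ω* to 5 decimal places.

spectrum of D⁻¹(L+U) = {cos(kπ/94) : 1≤k≤93}; ρ_J = cos(π/94) = 0.99944.
root = sin(π/94) = 0.033415  (since 1−cos² = sin²).
So ω* = 2/1.033415 = 1.93533 (Young).
and ρ(B_{ω*}) = 1.93533 − 1 = 0.93533.

ω* = 1.93533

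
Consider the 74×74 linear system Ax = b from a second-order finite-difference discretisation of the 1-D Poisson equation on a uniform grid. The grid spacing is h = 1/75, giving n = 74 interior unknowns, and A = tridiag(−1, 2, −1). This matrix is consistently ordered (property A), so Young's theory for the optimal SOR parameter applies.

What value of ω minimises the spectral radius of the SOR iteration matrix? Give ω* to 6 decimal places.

spectrum of D⁻¹(L+U) = {cos(kπ/75) : 1≤k≤74}; ρ_J = cos(π/75) = 0.999123.
1 − cos²(π/75) = sin²(π/75) ⇒ √(1−ρ_J²) = sin(π/75) = 0.0418757.
ω* = 2/(1+0.0418757) = 1.919615
Hence ρ(B_{ω*}) = 1.919615 − 1 = 0.919615.

ω* = 1.919615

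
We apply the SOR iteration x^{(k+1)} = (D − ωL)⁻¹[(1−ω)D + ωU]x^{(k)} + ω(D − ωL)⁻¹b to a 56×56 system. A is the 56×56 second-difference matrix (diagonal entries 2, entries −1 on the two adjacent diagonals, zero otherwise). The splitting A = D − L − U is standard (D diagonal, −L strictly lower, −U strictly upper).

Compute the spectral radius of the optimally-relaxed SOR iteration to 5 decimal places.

ρ_SOR = 0.89558

ρ_J = max_k |cos(kπ/57)| = cos(π/57) = 0.99848
1 − cos²(π/57) = sin²(π/57) ⇒ √(1−ρ_J²) = sin(π/57) = 0.055088.
So ω* = 2/1.055088 = 1.89558 (Young).
[ρ_SOR] ω* − 1 = 0.89558.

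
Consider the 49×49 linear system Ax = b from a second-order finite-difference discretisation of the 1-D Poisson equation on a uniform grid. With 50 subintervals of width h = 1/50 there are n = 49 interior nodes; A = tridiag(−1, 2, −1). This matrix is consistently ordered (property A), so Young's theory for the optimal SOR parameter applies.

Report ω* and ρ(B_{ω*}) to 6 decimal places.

ω* = 1.881838, ρ_SOR = 0.881838

ρ_J = max_k |cos(kπ/50)| = cos(π/50) = 0.998027
1 − cos²(π/50) = sin²(π/50) ⇒ √(1−ρ_J²) = sin(π/50) = 0.0627905.
Then 2/(1+√(1−ρ_J²)) = 2/(1+0.0627905); ω* = 2/1.0627905 = 1.881838.
ρ_SOR = ω* − 1 = 1.881838 − 1 = 0.881838.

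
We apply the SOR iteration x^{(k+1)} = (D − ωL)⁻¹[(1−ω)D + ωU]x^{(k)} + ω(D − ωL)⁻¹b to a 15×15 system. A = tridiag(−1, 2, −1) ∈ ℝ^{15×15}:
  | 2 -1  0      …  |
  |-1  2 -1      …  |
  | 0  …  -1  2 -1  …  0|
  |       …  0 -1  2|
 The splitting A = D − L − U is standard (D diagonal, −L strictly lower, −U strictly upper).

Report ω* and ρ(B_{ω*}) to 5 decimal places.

n=15: λ(B_J) = 1 − λ(A)/2 = cos(kπ/16); k=1 gives ρ_J = 0.98079.
1 − cos²(π/16) = sin²(π/16) ⇒ √(1−ρ_J²) = sin(π/16) = 0.195090.
So ω* = 2/1.195090 = 1.67351 (Young).
ρ_SOR = ω* − 1 ≈ 0.67351.

ω* = 1.67351, ρ_SOR = 0.67351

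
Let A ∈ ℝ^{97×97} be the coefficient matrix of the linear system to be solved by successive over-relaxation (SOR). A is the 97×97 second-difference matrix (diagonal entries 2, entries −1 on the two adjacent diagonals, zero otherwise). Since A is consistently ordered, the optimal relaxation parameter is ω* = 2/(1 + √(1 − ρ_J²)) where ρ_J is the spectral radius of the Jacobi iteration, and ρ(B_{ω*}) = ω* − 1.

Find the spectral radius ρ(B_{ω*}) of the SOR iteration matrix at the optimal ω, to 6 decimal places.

n=97: λ(B_J) = 1 − λ(A)/2 = cos(kπ/98); k=1 gives ρ_J = 0.999486.
√(1−ρ_J²) simplifies to sin(π/98) = 0.0320516.
ω* = 2/(1 + 0.0320516) = 2/1.0320516 = 1.937888.
and ρ(B_{ω*}) = 1.937888 − 1 = 0.937888.

ρ_SOR = 0.937888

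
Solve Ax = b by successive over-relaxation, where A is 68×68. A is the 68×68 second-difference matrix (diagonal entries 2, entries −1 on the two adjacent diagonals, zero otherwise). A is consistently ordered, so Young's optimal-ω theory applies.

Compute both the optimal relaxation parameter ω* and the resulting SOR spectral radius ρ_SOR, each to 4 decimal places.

ω* = 1.9129, ρ_SOR = 0.9129

½·tridiag(1,0,1) at n=68: λ_k = cos(kπ/69); max |λ| at k=1 ⇒ ρ_J = cos(π/69) ≈ 0.9990.
1 − cos²(π/69) = sin²(π/69) ⇒ √(1−ρ_J²) = sin(π/69) = 0.04551.
Then 2/(1+√(1−ρ_J²)) = 2/(1+0.04551); ω* = 2/1.04551 = 1.9129.
ρ(B_{ω*}) = ω*−1 = 0.9129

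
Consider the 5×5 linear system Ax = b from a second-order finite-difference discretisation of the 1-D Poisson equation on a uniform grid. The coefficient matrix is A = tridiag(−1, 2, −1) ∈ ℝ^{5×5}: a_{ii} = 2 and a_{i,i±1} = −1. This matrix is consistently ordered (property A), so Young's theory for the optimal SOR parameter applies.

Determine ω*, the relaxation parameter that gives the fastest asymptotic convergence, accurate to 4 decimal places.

ω* = 1.3333

n=5: λ(B_J) = 1 − λ(A)/2 = cos(kπ/6); k=1 gives ρ_J = 0.8660.
root = sin(π/6) = 0.50000  (since 1−cos² = sin²).
ω* = 2/(1+0.50000) = 1.3333
At ω = 1.3333 every |λ(B_ω)| = ω−1, so ρ_SOR = 0.3333.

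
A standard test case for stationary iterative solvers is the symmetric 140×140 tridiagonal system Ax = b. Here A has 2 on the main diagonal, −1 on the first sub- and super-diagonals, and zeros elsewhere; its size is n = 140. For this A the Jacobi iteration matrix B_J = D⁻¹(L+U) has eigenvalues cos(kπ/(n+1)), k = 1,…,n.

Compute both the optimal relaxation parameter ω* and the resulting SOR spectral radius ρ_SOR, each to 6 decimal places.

ω* = 1.956413, ρ_SOR = 0.956413

With n=140, ρ(Jacobi) = cos(π/141) = 0.999752.
1 − cos²(π/141) = sin²(π/141) ⇒ √(1−ρ_J²) = sin(π/141) = 0.0222790.
[ω*] 2 ÷ (1 + 0.0222790) = 2 ÷ 1.0222790 = 1.956413.
and ρ(B_{ω*}) = 1.956413 − 1 = 0.956413.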